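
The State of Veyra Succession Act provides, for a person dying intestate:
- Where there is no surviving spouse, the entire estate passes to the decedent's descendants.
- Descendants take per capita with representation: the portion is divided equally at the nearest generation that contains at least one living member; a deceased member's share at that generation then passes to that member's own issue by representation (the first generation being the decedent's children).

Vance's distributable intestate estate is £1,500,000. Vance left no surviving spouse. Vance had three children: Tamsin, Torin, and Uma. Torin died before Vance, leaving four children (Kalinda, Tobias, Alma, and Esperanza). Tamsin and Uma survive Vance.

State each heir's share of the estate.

The entire £1,500,000 passes to the descendants.
That amount (£1,500,000) is divided into 3 shares of £500,000: Tamsin and Uma each take £500,000; Torin's £500,000 share passes to Torin's issue.
Torin's share (£500,000) is divided into 4 shares of £125,000: Kalinda, Tobias, Alma, and Esperanza each take £125,000.

Tamsin: £500,000; Kalinda: £125,000; Tobias: £125,000; Alma: £125,000; Esperanza: £125,000; Uma: £500,000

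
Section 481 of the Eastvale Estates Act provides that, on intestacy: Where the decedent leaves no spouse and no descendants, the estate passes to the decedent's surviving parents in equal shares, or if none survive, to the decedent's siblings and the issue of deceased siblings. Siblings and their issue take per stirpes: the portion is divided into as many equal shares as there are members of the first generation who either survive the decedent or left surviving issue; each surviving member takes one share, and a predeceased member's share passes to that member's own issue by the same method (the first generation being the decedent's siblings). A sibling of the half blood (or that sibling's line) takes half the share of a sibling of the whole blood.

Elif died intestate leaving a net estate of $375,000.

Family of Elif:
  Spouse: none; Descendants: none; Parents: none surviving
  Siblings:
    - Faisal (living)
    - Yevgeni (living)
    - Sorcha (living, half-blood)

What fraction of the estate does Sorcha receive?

Sorcha receives 1/5 of the estate.

The entire $375,000 passes to the siblings and their issue.
Counting each half-blood sibling's line as half a unit, there are 5/2 units in $375,000, so one unit is $150,000. Whole-blood lines (Faisal and Yevgeni) take $150,000 each; half-blood lines (Sorcha) take $75,000 each.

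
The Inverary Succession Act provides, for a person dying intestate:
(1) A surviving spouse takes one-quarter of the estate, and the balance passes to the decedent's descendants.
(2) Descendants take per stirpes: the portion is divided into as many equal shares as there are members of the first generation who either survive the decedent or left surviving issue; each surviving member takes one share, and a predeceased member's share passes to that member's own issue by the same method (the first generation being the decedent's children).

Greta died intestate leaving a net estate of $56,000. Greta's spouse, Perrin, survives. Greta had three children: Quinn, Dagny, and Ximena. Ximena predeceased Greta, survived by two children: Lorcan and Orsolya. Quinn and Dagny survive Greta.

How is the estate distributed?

Perrin: $14,000; Quinn: $14,000; Dagny: $14,000; Lorcan: $7,000; Orsolya: $7,000

Perrin takes one-quarter of $56,000 = $14,000. The remaining $42,000 passes to the descendants.
The descendants' portion ($42,000) is divided into 3 shares of $14,000: Quinn and Dagny each take $14,000; Ximena's $14,000 share passes to Ximena's issue.
Ximena's share ($14,000) is divided into 2 shares of $7,000: Lorcan and Orsolya each take $7,000.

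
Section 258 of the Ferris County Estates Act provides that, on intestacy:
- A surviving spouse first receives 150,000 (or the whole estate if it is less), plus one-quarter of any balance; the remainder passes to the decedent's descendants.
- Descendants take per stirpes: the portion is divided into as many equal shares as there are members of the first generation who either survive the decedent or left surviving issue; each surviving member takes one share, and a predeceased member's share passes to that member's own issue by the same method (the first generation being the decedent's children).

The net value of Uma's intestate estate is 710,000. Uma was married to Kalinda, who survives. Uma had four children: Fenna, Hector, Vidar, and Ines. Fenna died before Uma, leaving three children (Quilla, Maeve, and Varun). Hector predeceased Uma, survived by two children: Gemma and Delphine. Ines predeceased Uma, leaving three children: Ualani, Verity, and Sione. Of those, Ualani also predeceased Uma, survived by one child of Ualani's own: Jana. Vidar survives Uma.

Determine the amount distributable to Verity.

Kalinda first takes 150,000, leaving a balance of 560,000. Kalinda then takes one-quarter of the balance (140,000), for a total of 290,000. The remaining 420,000 passes to the descendants.
The descendants' portion (420,000) is divided into 4 shares of 105,000: Vidar takes 105,000; Fenna's 105,000 share passes to Fenna's issue; Hector's 105,000 share passes to Hector's issue; Ines's 105,000 share passes to Ines's issue.
Fenna's share (105,000) is divided into 3 shares of 35,000: Quilla, Maeve, and Varun each take 35,000.
Hector's share (105,000) is divided into 2 shares of 52,500: Gemma and Delphine each take 52,500.
Ines's share (105,000) is divided into 3 shares of 35,000: Verity and Sione each take 35,000; Ualani's 35,000 share passes to Ualani's issue.
Ualani's share (35,000) passes entirely to Jana.

Verity receives 35,000.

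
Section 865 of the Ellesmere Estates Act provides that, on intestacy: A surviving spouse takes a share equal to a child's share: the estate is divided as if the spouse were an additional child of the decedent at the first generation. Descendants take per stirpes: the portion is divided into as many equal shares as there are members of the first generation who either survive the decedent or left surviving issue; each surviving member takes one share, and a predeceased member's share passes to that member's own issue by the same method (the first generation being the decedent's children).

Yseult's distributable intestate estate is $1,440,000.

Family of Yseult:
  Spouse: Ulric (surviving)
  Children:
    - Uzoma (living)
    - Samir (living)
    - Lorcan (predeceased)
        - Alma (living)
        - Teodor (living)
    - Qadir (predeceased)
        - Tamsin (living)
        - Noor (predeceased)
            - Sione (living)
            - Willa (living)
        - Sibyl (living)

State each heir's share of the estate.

Ulric: $288,000; Uzoma: $288,000; Samir: $288,000; Alma: $144,000; Teodor: $144,000; Tamsin: $96,000; Sione: $48,000; Willa: $48,000; Sibyl: $96,000

The spouse counts as an additional share at the children's level, so there are 5 primary shares of $288,000. Ulric takes one such share ($288,000).
The children's combined portion ($1,152,000) is divided into 4 shares of $288,000: Uzoma and Samir each take $288,000; Lorcan's $288,000 share passes to Lorcan's issue; Qadir's $288,000 share passes to Qadir's issue.
Lorcan's share ($288,000) is divided into 2 shares of $144,000: Alma and Teodor each take $144,000.
Qadir's share ($288,000) is divided into 3 shares of $96,000: Tamsin and Sibyl each take $96,000; Noor's $96,000 share passes to Noor's issue.
Noor's share ($96,000) is divided into 2 shares of $48,000: Sione and Willa each take $48,000.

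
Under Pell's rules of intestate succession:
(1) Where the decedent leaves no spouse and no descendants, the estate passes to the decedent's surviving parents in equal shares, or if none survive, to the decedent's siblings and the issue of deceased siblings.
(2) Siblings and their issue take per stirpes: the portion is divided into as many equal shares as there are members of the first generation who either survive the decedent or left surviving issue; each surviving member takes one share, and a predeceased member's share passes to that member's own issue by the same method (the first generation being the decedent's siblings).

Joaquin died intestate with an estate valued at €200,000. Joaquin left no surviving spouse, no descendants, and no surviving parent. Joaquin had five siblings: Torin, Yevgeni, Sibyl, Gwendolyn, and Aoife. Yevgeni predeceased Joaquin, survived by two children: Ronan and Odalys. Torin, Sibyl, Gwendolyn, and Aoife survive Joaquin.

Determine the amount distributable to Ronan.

Ronan receives €20,000.

The entire €200,000 passes to the siblings and their issue.
That amount (€200,000) is divided into 5 shares of €40,000: Torin, Sibyl, Gwendolyn, and Aoife each take €40,000; Yevgeni's €40,000 share passes to Yevgeni's issue.
Yevgeni's share (€40,000) is divided into 2 shares of €20,000: Ronan and Odalys each take €20,000.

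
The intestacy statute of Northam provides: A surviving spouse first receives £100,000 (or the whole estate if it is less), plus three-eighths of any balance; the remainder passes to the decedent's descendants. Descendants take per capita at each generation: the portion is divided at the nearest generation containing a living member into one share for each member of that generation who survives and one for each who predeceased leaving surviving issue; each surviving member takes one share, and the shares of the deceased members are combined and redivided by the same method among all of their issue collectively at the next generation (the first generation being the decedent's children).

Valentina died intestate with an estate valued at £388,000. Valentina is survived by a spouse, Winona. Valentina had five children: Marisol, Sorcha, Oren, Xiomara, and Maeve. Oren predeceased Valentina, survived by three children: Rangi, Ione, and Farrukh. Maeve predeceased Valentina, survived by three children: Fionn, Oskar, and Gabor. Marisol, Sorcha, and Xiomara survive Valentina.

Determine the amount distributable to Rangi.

Winona first takes £100,000, leaving a balance of £288,000. Winona then takes three-eighths of the balance (£108,000), for a total of £208,000. The remaining £180,000 passes to the descendants.
The descendants' portion (£180,000) is divided at the children's generation into 5 shares of £36,000. Marisol, Sorcha, and Xiomara each take £36,000. The 2 shares of the deceased (Oren and Maeve) are combined into a pool of £72,000.
That pool (£72,000) is divided at the grandchildren's generation equally among Rangi, Ione, Farrukh, Fionn, Oskar, and Gabor: £12,000 each.

Rangi receives £12,000.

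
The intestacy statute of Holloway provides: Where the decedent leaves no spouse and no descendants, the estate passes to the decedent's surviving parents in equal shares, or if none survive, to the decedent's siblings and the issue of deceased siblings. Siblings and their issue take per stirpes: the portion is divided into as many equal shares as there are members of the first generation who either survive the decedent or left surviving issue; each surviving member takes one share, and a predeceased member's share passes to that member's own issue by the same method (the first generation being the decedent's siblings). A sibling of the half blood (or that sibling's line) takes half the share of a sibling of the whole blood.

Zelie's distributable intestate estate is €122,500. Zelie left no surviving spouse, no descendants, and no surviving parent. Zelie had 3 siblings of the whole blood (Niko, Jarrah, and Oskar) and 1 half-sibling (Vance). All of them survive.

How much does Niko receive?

The entire €122,500 passes to the siblings and their issue.
Counting each half-blood sibling's line as half a unit, there are 7/2 units in €122,500, so one unit is €35,000. Whole-blood lines (Niko, Jarrah, and Oskar) take €35,000 each; half-blood lines (Vance) take €17,500 each.

Niko receives €35,000.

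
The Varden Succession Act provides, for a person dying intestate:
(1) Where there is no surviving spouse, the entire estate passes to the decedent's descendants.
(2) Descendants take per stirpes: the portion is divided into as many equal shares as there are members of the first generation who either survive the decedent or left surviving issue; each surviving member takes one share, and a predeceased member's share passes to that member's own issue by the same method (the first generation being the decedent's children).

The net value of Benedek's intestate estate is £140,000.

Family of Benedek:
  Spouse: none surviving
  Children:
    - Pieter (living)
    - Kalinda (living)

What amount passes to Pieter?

Pieter receives £70,000.

The entire £140,000 passes to the descendants.
That amount (£140,000) is divided into 2 shares of £70,000: Pieter and Kalinda each take £70,000.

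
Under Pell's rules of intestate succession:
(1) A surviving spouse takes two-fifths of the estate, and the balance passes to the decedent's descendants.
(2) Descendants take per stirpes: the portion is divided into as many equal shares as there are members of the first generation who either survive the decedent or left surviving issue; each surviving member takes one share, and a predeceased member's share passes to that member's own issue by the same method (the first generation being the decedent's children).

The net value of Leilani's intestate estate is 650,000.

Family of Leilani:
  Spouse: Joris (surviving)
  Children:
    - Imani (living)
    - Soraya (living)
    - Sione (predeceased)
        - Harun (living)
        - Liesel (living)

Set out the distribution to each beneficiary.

Joris: 260,000; Imani: 130,000; Soraya: 130,000; Harun: 65,000; Liesel: 65,000

Joris takes two-fifths of 650,000 = 260,000. The remaining 390,000 passes to the descendants.
The descendants' portion (390,000) is divided into 3 shares of 130,000: Imani and Soraya each take 130,000; Sione's 130,000 share passes to Sione's issue.
Sione's share (130,000) is divided into 2 shares of 65,000: Harun and Liesel each take 65,000.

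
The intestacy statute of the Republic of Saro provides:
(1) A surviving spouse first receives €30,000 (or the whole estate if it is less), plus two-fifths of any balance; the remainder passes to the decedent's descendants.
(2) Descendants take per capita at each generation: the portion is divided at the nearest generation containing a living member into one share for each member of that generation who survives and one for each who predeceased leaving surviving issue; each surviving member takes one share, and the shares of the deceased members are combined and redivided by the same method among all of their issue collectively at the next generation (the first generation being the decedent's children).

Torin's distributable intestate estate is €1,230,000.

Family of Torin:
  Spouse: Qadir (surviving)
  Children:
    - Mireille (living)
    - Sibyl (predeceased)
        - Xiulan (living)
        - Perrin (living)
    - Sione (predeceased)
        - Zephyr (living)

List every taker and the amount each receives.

Qadir first takes €30,000, leaving a balance of €1,200,000. Qadir then takes two-fifths of the balance (€480,000), for a total of €510,000. The remaining €720,000 passes to the descendants.
The descendants' portion (€720,000) is divided at the children's generation into 3 shares of €240,000. Mireille takes €240,000. The 2 shares of the deceased (Sibyl and Sione) are combined into a pool of €480,000.
That pool (€480,000) is divided at the grandchildren's generation equally among Xiulan, Perrin, and Zephyr: €160,000 each.

Qadir: €510,000; Mireille: €240,000; Xiulan: €160,000; Perrin: €160,000; Zephyr: €160,000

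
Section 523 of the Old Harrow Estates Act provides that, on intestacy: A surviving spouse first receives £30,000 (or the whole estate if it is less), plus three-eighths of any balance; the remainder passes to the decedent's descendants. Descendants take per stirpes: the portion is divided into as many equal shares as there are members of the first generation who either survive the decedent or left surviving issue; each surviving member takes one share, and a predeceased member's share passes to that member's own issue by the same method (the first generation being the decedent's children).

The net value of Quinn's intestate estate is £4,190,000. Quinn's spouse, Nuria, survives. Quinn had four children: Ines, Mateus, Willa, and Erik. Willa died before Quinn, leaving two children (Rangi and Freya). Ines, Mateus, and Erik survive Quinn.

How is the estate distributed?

Nuria first takes £30,000, leaving a balance of £4,160,000. Nuria then takes three-eighths of the balance (£1,560,000), for a total of £1,590,000. The remaining £2,600,000 passes to the descendants.
The descendants' portion (£2,600,000) is divided into 4 shares of £650,000: Ines, Mateus, and Erik each take £650,000; Willa's £650,000 share passes to Willa's issue.
Willa's share (£650,000) is divided into 2 shares of £325,000: Rangi and Freya each take £325,000.

Nuria: £1,590,000; Ines: £650,000; Mateus: £650,000; Rangi: £325,000; Freya: £325,000; Erik: £650,000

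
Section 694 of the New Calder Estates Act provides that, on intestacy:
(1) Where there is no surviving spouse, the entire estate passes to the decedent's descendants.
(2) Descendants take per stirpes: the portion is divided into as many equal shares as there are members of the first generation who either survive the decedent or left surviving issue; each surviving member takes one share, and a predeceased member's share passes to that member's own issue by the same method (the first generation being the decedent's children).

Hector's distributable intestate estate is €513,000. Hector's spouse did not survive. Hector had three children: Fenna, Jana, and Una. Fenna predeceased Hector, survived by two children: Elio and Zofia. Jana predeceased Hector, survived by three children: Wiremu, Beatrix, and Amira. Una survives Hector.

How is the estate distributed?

Elio: €85,500; Zofia: €85,500; Wiremu: €57,000; Beatrix: €57,000; Amira: €57,000; Una: €171,000

The entire €513,000 passes to the descendants.
That amount (€513,000) is divided into 3 shares of €171,000: Una takes €171,000; Fenna's €171,000 share passes to Fenna's issue; Jana's €171,000 share passes to Jana's issue.
Fenna's share (€171,000) is divided into 2 shares of €85,500: Elio and Zofia each take €85,500.
Jana's share (€171,000) is divided into 3 shares of €57,000: Wiremu, Beatrix, and Amira each take €57,000.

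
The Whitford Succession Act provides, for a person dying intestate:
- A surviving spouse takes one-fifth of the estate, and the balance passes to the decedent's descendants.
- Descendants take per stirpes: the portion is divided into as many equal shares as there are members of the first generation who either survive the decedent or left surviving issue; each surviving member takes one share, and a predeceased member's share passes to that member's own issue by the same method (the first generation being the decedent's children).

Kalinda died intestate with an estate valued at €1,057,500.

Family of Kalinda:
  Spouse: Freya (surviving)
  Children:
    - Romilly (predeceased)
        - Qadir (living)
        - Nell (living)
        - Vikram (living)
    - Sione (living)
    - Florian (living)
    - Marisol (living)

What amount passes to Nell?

Freya takes one-fifth of €1,057,500 = €211,500. The remaining €846,000 passes to the descendants.
The descendants' portion (€846,000) is divided into 4 shares of €211,500: Sione, Florian, and Marisol each take €211,500; Romilly's €211,500 share passes to Romilly's issue.
Romilly's share (€211,500) is divided into 3 shares of €70,500: Qadir, Nell, and Vikram each take €70,500.

Nell receives €70,500.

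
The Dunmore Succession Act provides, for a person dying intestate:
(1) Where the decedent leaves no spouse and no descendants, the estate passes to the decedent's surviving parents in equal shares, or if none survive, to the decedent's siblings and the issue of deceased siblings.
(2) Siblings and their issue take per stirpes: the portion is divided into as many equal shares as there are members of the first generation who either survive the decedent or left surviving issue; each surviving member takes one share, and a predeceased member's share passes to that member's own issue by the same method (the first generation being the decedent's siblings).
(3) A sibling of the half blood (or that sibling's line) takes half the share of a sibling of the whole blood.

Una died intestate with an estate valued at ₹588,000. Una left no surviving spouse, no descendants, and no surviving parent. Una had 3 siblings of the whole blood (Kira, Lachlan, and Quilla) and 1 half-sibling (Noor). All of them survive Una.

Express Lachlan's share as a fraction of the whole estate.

The entire ₹588,000 passes to the siblings and their issue.
Counting each half-blood sibling's line as half a unit, there are 7/2 units in ₹588,000, so one unit is ₹168,000. Whole-blood lines (Kira, Lachlan, and Quilla) take ₹168,000 each; half-blood lines (Noor) take ₹84,000 each.

Lachlan receives 2/7 of the estate.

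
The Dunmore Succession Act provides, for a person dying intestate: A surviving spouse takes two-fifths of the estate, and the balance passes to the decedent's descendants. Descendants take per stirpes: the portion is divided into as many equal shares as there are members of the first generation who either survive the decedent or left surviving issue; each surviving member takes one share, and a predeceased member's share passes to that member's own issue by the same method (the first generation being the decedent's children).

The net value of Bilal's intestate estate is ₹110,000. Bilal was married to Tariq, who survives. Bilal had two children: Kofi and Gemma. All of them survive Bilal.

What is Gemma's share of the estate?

Tariq takes two-fifths of ₹110,000 = ₹44,000. The remaining ₹66,000 passes to the descendants.
The descendants' portion (₹66,000) is divided into 2 shares of ₹33,000: Kofi and Gemma each take ₹33,000.

Gemma receives ₹33,000.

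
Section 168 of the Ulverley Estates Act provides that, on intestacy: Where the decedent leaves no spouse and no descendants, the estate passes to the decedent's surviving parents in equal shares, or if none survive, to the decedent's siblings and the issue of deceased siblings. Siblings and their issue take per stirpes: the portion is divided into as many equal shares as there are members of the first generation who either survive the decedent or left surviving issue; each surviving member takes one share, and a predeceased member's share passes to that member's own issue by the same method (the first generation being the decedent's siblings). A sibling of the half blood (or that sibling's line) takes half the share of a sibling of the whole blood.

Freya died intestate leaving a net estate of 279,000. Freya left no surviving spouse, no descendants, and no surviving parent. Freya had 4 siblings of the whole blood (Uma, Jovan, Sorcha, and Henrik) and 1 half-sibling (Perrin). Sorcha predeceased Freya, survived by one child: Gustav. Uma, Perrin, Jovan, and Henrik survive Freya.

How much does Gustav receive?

Gustav receives 62,000.

The entire 279,000 passes to the siblings and their issue.
Counting each half-blood sibling's line as half a unit, there are 9/2 units in 279,000, so one unit is 62,000. Whole-blood lines (Uma, Jovan, Sorcha, and Henrik) take 62,000 each; half-blood lines (Perrin) take 31,000 each.
Sorcha's share (62,000) passes entirely to Gustav.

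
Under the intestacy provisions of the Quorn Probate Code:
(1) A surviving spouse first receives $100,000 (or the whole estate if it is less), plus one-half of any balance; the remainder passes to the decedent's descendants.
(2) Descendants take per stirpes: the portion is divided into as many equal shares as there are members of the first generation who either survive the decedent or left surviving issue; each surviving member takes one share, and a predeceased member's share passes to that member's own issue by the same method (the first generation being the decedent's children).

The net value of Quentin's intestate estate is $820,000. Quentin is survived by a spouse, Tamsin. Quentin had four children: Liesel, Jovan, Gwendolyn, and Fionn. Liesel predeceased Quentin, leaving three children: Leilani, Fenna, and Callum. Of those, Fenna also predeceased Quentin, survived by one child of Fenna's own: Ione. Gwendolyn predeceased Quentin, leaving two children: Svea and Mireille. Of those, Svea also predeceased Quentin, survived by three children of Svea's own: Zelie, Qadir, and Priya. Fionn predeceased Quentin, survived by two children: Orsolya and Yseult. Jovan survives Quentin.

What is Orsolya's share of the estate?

Orsolya receives $45,000.

Tamsin first takes $100,000, leaving a balance of $720,000. Tamsin then takes one-half of the balance ($360,000), for a total of $460,000. The remaining $360,000 passes to the descendants.
The descendants' portion ($360,000) is divided into 4 shares of $90,000: Jovan takes $90,000; Liesel's $90,000 share passes to Liesel's issue; Gwendolyn's $90,000 share passes to Gwendolyn's issue; Fionn's $90,000 share passes to Fionn's issue.
Liesel's share ($90,000) is divided into 3 shares of $30,000: Leilani and Callum each take $30,000; Fenna's $30,000 share passes to Fenna's issue.
Fenna's share ($30,000) passes entirely to Ione.
Gwendolyn's share ($90,000) is divided into 2 shares of $45,000: Mireille takes $45,000; Svea's $45,000 share passes to Svea's issue.
Svea's share ($45,000) is divided into 3 shares of $15,000: Zelie, Qadir, and Priya each take $15,000.
Fionn's share ($90,000) is divided into 2 shares of $45,000: Orsolya and Yseult each take $45,000.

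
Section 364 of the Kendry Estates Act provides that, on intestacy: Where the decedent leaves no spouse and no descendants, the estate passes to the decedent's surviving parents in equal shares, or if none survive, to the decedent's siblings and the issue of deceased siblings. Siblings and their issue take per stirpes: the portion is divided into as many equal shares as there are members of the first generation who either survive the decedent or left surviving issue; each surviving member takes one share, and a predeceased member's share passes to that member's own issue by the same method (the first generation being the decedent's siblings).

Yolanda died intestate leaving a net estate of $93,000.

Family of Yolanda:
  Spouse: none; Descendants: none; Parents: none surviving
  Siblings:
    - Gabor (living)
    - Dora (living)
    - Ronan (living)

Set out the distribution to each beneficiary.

The entire $93,000 passes to the siblings and their issue.
That amount ($93,000) is divided into 3 shares of $31,000: Gabor, Dora, and Ronan each take $31,000.

Gabor: $31,000; Dora: $31,000; Ronan: $31,000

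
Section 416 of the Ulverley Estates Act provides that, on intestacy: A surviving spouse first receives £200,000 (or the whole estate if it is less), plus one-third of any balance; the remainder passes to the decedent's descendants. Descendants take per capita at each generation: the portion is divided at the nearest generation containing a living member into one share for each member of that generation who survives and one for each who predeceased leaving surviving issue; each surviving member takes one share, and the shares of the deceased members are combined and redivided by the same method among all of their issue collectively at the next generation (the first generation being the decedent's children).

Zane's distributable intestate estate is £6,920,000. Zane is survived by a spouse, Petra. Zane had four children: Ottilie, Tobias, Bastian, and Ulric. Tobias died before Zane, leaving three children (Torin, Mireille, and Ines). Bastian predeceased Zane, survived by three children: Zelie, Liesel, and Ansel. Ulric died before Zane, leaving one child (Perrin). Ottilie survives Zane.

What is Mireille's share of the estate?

Mireille receives £480,000.

Petra first takes £200,000, leaving a balance of £6,720,000. Petra then takes one-third of the balance (£2,240,000), for a total of £2,440,000. The remaining £4,480,000 passes to the descendants.
The descendants' portion (£4,480,000) is divided at the children's generation into 4 shares of £1,120,000. Ottilie takes £1,120,000. The 3 shares of the deceased (Tobias, Bastian, and Ulric) are combined into a pool of £3,360,000.
That pool (£3,360,000) is divided at the grandchildren's generation equally among Torin, Mireille, Ines, Zelie, Liesel, Ansel, and Perrin: £480,000 each.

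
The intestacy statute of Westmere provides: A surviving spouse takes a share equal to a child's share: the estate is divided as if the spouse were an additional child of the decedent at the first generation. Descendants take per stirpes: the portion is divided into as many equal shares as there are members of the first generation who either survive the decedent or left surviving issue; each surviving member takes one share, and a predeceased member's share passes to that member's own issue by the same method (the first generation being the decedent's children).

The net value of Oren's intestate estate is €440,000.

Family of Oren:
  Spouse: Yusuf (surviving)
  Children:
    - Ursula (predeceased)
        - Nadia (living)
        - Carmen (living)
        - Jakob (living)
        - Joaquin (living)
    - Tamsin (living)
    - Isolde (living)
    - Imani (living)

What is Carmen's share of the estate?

Carmen receives €22,000.

The spouse counts as an additional share at the children's level, so there are 5 primary shares of €88,000. Yusuf takes one such share (€88,000).
The children's combined portion (€352,000) is divided into 4 shares of €88,000: Tamsin, Isolde, and Imani each take €88,000; Ursula's €88,000 share passes to Ursula's issue.
Ursula's share (€88,000) is divided into 4 shares of €22,000: Nadia, Carmen, Jakob, and Joaquin each take €22,000.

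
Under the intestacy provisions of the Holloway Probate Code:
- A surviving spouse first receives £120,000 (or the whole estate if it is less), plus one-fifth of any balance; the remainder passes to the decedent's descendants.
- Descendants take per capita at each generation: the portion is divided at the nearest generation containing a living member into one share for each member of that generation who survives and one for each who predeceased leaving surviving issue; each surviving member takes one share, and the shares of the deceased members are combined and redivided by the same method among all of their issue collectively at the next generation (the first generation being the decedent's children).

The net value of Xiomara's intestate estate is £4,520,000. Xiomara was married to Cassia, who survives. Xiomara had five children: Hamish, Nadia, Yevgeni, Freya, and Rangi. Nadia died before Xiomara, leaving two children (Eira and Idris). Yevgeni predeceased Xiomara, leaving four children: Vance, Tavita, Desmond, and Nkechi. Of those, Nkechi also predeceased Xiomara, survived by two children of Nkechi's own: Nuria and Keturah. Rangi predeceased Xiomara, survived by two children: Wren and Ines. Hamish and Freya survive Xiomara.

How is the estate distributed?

Cassia: £1,000,000; Hamish: £704,000; Eira: £264,000; Idris: £264,000; Vance: £264,000; Tavita: £264,000; Desmond: £264,000; Nuria: £132,000; Keturah: £132,000; Freya: £704,000; Wren: £264,000; Ines: £264,000

Cassia first takes £120,000, leaving a balance of £4,400,000. Cassia then takes one-fifth of the balance (£880,000), for a total of £1,000,000. The remaining £3,520,000 passes to the descendants.
The descendants' portion (£3,520,000) is divided at the children's generation into 5 shares of £704,000. Hamish and Freya each take £704,000. The 3 shares of the deceased (Nadia, Yevgeni, and Rangi) are combined into a pool of £2,112,000.
That pool (£2,112,000) is divided at the grandchildren's generation into 8 shares of £264,000. Eira, Idris, Vance, Tavita, Desmond, Wren, and Ines each take £264,000. The remaining share for the deceased Nkechi (£264,000) is carried to the next generation.
That pool (£264,000) is divided at the great-grandchildren's generation equally among Nuria and Keturah: £132,000 each.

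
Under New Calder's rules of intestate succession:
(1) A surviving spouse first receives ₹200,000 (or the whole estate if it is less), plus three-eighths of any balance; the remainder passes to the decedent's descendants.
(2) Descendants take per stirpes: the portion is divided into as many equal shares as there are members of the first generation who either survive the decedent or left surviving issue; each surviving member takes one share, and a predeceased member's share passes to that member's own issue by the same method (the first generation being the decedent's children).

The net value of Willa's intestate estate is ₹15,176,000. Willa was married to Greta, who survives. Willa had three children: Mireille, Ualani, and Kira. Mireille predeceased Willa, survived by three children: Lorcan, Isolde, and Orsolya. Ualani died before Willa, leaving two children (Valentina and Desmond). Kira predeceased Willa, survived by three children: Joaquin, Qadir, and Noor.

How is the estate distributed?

Greta first takes ₹200,000, leaving a balance of ₹14,976,000. Greta then takes three-eighths of the balance (₹5,616,000), for a total of ₹5,816,000. The remaining ₹9,360,000 passes to the descendants.
The descendants' portion (₹9,360,000) is divided into 3 shares of ₹3,120,000: Mireille's ₹3,120,000 share passes to Mireille's issue; Ualani's ₹3,120,000 share passes to Ualani's issue; Kira's ₹3,120,000 share passes to Kira's issue.
Mireille's share (₹3,120,000) is divided into 3 shares of ₹1,040,000: Lorcan, Isolde, and Orsolya each take ₹1,040,000.
Ualani's share (₹3,120,000) is divided into 2 shares of ₹1,560,000: Valentina and Desmond each take ₹1,560,000.
Kira's share (₹3,120,000) is divided into 3 shares of ₹1,040,000: Joaquin, Qadir, and Noor each take ₹1,040,000.

Greta: ₹5,816,000; Lorcan: ₹1,040,000; Isolde: ₹1,040,000; Orsolya: ₹1,040,000; Valentina: ₹1,560,000; Desmond: ₹1,560,000; Joaquin: ₹1,040,000; Qadir: ₹1,040,000; Noor: ₹1,040,000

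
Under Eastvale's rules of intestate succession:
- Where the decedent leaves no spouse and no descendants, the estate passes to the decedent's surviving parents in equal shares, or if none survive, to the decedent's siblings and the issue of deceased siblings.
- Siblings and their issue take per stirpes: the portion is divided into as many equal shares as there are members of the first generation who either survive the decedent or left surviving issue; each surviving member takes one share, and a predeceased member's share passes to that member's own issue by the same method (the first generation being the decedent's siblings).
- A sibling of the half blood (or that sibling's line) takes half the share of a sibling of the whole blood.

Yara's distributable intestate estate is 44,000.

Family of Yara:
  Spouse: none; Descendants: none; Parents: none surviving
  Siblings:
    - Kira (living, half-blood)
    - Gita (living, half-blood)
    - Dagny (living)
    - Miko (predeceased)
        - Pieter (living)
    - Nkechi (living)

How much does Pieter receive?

The entire 44,000 passes to the siblings and their issue.
Counting each half-blood sibling's line as half a unit, there are 4 units in 44,000, so one unit is 11,000. Whole-blood lines (Dagny, Miko, and Nkechi) take 11,000 each; half-blood lines (Kira and Gita) take 5,500 each.
Miko's share (11,000) passes entirely to Pieter.

Pieter receives 11,000.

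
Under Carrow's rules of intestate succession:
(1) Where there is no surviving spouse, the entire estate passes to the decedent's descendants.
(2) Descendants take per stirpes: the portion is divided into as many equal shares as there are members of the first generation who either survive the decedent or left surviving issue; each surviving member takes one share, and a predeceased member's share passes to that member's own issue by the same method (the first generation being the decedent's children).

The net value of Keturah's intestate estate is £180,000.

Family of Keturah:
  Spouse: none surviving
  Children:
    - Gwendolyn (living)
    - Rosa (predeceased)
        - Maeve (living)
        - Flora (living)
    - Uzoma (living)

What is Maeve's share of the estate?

Maeve receives £30,000.

The entire £180,000 passes to the descendants.
That amount (£180,000) is divided into 3 shares of £60,000: Gwendolyn and Uzoma each take £60,000; Rosa's £60,000 share passes to Rosa's issue.
Rosa's share (£60,000) is divided into 2 shares of £30,000: Maeve and Flora each take £30,000.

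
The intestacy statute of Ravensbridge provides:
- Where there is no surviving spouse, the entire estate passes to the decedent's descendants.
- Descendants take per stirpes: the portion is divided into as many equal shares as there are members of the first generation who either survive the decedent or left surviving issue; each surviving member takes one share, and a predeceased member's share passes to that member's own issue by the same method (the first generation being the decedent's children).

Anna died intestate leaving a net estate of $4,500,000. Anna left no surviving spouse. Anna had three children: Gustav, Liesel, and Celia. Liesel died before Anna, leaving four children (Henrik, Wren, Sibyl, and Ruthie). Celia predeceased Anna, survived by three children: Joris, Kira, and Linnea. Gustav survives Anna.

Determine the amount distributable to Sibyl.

The entire $4,500,000 passes to the descendants.
That amount ($4,500,000) is divided into 3 shares of $1,500,000: Gustav takes $1,500,000; Liesel's $1,500,000 share passes to Liesel's issue; Celia's $1,500,000 share passes to Celia's issue.
Liesel's share ($1,500,000) is divided into 4 shares of $375,000: Henrik, Wren, Sibyl, and Ruthie each take $375,000.
Celia's share ($1,500,000) is divided into 3 shares of $500,000: Joris, Kira, and Linnea each take $500,000.

Sibyl receives $375,000.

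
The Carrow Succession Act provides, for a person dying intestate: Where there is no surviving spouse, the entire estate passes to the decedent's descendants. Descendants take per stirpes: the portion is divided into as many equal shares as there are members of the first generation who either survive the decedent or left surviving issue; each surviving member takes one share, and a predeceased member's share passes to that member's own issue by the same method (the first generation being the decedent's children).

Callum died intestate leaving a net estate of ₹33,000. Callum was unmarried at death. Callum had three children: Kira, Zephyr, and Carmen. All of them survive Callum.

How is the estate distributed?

The entire ₹33,000 passes to the descendants.
That amount (₹33,000) is divided into 3 shares of ₹11,000: Kira, Zephyr, and Carmen each take ₹11,000.

Kira: ₹11,000; Zephyr: ₹11,000; Carmen: ₹11,000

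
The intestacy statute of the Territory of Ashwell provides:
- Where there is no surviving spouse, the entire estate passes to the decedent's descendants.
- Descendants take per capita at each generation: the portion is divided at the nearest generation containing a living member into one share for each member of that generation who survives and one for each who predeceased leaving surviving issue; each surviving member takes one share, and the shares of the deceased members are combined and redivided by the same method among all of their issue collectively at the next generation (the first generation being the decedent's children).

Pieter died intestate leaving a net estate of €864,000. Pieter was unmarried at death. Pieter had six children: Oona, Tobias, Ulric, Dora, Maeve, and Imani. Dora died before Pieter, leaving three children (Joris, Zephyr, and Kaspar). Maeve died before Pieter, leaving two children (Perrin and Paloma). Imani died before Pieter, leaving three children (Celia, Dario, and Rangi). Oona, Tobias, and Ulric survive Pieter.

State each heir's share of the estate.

The entire €864,000 passes to the descendants.
That amount (€864,000) is divided at the children's generation into 6 shares of €144,000. Oona, Tobias, and Ulric each take €144,000. The 3 shares of the deceased (Dora, Maeve, and Imani) are combined into a pool of €432,000.
That pool (€432,000) is divided at the grandchildren's generation equally among Joris, Zephyr, Kaspar, Perrin, Paloma, Celia, Dario, and Rangi: €54,000 each.

Oona: €144,000; Tobias: €144,000; Ulric: €144,000; Joris: €54,000; Zephyr: €54,000; Kaspar: €54,000; Perrin: €54,000; Paloma: €54,000; Celia: €54,000; Dario: €54,000; Rangi: €54,000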